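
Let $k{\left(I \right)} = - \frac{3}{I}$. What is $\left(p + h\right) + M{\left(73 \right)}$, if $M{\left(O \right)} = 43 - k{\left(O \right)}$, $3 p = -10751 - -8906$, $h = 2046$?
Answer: $\frac{107605}{73} \approx 1474.0$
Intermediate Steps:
$p = -615$ ($p = \frac{-10751 - -8906}{3} = \frac{-10751 + 8906}{3} = \frac{1}{3} \left(-1845\right) = -615$)
$M{\left(O \right)} = 43 + \frac{3}{O}$ ($M{\left(O \right)} = 43 - - \frac{3}{O} = 43 + \frac{3}{O}$)
$\left(p + h\right) + M{\left(73 \right)} = \left(-615 + 2046\right) + \left(43 + \frac{3}{73}\right) = 1431 + \left(43 + 3 \cdot \frac{1}{73}\right) = 1431 + \left(43 + \frac{3}{73}\right) = 1431 + \frac{3142}{73} = \frac{107605}{73}$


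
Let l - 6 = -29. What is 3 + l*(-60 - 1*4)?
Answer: 1475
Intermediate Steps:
l = -23 (l = 6 - 29 = -23)
3 + l*(-60 - 1*4) = 3 - 23*(-60 - 1*4) = 3 - 23*(-60 - 4) = 3 - 23*(-64) = 3 + 1472 = 1475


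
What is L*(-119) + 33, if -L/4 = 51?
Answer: 24309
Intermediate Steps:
L = -204 (L = -4*51 = -204)
L*(-119) + 33 = -204*(-119) + 33 = 24276 + 33 = 24309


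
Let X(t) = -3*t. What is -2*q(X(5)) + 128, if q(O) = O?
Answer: 158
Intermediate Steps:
-2*q(X(5)) + 128 = -(-6)*5 + 128 = -2*(-15) + 128 = 30 + 128 = 158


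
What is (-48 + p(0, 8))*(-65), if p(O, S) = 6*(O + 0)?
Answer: 3120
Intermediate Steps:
p(O, S) = 6*O
(-48 + p(0, 8))*(-65) = (-48 + 6*0)*(-65) = (-48 + 0)*(-65) = -48*(-65) = 3120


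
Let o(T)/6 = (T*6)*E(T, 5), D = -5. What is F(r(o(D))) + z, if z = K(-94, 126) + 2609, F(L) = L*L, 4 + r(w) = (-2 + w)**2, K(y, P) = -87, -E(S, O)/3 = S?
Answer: 53301680642522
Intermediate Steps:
E(S, O) = -3*S
o(T) = -108*T**2 (o(T) = 6*((T*6)*(-3*T)) = 6*((6*T)*(-3*T)) = 6*(-18*T**2) = -108*T**2)
r(w) = -4 + (-2 + w)**2
F(L) = L**2
z = 2522 (z = -87 + 2609 = 2522)
F(r(o(D))) + z = ((-108*(-5)**2)*(-4 - 108*(-5)**2))**2 + 2522 = ((-108*25)*(-4 - 108*25))**2 + 2522 = (-2700*(-4 - 2700))**2 + 2522 = (-2700*(-2704))**2 + 2522 = 7300800**2 + 2522 = 53301680640000 + 2522 = 53301680642522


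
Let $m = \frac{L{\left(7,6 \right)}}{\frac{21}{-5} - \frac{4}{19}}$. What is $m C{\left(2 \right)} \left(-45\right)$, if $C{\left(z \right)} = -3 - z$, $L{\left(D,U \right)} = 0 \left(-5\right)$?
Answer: $0$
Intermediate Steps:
$L{\left(D,U \right)} = 0$
$m = 0$ ($m = \frac{0}{\frac{21}{-5} - \frac{4}{19}} = \frac{0}{21 \left(- \frac{1}{5}\right) - \frac{4}{19}} = \frac{0}{- \frac{21}{5} - \frac{4}{19}} = \frac{0}{- \frac{419}{95}} = 0 \left(- \frac{95}{419}\right) = 0$)
$m C{\left(2 \right)} \left(-45\right) = 0 \left(-3 - 2\right) \left(-45\right) = 0 \left(-5\right) \left(-45\right) = 0 \left(-45\right) = 0$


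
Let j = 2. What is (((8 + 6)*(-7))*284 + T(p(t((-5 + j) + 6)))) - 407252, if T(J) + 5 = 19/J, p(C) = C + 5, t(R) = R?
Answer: -3480693/8 ≈ -4.3509e+5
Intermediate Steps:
p(C) = 5 + C
T(J) = -5 + 19/J
(((8 + 6)*(-7))*284 + T(p(t((-5 + j) + 6)))) - 407252 = (((8 + 6)*(-7))*284 + (-5 + 19/(5 + ((-5 + 2) + 6)))) - 407252 = ((14*(-7))*284 + (-5 + 19/(5 + (-3 + 6)))) - 407252 = (-98*284 + (-5 + 19/(5 + 3))) - 407252 = (-27832 + (-5 + 19/8)) - 407252 = (-27832 - 21/8) - 407252 = -222677/8 - 407252 = -3480693/8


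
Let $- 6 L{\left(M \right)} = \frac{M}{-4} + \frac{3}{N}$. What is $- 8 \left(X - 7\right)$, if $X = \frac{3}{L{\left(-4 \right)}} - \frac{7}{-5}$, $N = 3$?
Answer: $\frac{584}{5} \approx 116.8$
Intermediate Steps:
$L{\left(M \right)} = - \frac{1}{6} + \frac{M}{24}$ ($L{\left(M \right)} = - \frac{\frac{M}{-4} + \frac{3}{3}}{6} = - \frac{M \left(- \frac{1}{4}\right) + 3 \cdot \frac{1}{3}}{6} = - \frac{- \frac{M}{4} + 1}{6} = - \frac{1 - \frac{M}{4}}{6} = - \frac{1}{6} + \frac{M}{24}$)
$X = - \frac{38}{5}$ ($X = \frac{3}{- \frac{1}{6} + \frac{1}{24} \left(-4\right)} - \frac{7}{-5} = \frac{3}{- \frac{1}{6} - \frac{1}{6}} - - \frac{7}{5} = \frac{3}{- \frac{1}{3}} + \frac{7}{5} = 3 \left(-3\right) + \frac{7}{5} = -9 + \frac{7}{5} = - \frac{38}{5} \approx -7.6$)
$- 8 \left(X - 7\right) = - 8 \left(- \frac{38}{5} - 7\right) = \left(-8\right) \left(- \frac{73}{5}\right) = \frac{584}{5}$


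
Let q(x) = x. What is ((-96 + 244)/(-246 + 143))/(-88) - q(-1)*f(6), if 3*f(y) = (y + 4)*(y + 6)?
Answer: 90677/2266 ≈ 40.016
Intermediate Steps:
f(y) = (4 + y)*(6 + y)/3 (f(y) = ((y + 4)*(y + 6))/3 = ((4 + y)*(6 + y))/3 = (4 + y)*(6 + y)/3)
((-96 + 244)/(-246 + 143))/(-88) - q(-1)*f(6) = ((-96 + 244)/(-246 + 143))/(-88) - (-1)*(8 + (⅓)*6² + (10/3)*6) = (148/(-103))*(-1/88) - (-1)*(8 + (⅓)*36 + 20) = (148*(-1/103))*(-1/88) - (-1)*(8 + 12 + 20) = -148/103*(-1/88) - (-1)*40 = 37/2266 - 1*(-40) = 37/2266 + 40 = 90677/2266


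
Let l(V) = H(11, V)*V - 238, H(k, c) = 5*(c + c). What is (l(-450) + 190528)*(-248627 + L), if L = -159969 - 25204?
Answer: -960992802000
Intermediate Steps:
L = -185173
H(k, c) = 10*c (H(k, c) = 5*(2*c) = 10*c)
l(V) = -238 + 10*V**2 (l(V) = (10*V)*V - 238 = 10*V**2 - 238 = -238 + 10*V**2)
(l(-450) + 190528)*(-248627 + L) = ((-238 + 10*(-450)**2) + 190528)*(-248627 - 185173) = ((-238 + 10*202500) + 190528)*(-433800) = ((-238 + 2025000) + 190528)*(-433800) = (2024762 + 190528)*(-433800) = 2215290*(-433800) = -960992802000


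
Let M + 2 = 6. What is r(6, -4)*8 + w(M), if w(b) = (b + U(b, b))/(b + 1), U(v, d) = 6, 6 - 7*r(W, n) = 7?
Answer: 6/7 ≈ 0.85714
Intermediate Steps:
M = 4 (M = -2 + 6 = 4)
r(W, n) = -⅐ (r(W, n) = 6/7 - ⅐*7 = 6/7 - 1 = -⅐)
w(b) = (6 + b)/(1 + b) (w(b) = (b + 6)/(b + 1) = (6 + b)/(1 + b))
r(6, -4)*8 + w(M) = -⅐*8 + (6 + 4)/(1 + 4) = -8/7 + 10/5 = -8/7 + (⅕)*10 = -8/7 + 2 = 6/7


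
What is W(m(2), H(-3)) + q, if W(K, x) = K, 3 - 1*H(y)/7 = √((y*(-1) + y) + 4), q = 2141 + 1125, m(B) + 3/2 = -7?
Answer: 6515/2 ≈ 3257.5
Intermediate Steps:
m(B) = -17/2 (m(B) = -3/2 - 7 = -17/2)
q = 3266
H(y) = 7 (H(y) = 21 - 7*√((y*(-1) + y) + 4) = 21 - 7*√((-y + y) + 4) = 21 - 7*√(0 + 4) = 21 - 7*√4 = 21 - 7*2 = 21 - 14 = 7)
W(m(2), H(-3)) + q = -17/2 + 3266 = 6515/2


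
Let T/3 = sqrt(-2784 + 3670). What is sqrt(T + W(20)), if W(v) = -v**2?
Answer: sqrt(-400 + 3*sqrt(886)) ≈ 17.627*I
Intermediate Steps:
T = 3*sqrt(886) (T = 3*sqrt(-2784 + 3670) = 3*sqrt(886) ≈ 89.297)
sqrt(T + W(20)) = sqrt(3*sqrt(886) - 1*20**2) = sqrt(3*sqrt(886) - 1*400) = sqrt(3*sqrt(886) - 400) = sqrt(-400 + 3*sqrt(886))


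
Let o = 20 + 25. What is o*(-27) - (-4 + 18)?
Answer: -1229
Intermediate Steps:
o = 45
o*(-27) - (-4 + 18) = 45*(-27) - (-4 + 18) = -1215 - 1*14 = -1215 - 14 = -1229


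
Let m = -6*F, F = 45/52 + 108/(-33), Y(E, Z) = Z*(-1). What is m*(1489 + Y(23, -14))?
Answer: 6208893/286 ≈ 21709.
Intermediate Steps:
Y(E, Z) = -Z
F = -1377/572 (F = 45*(1/52) + 108*(-1/33) = 45/52 - 36/11 = -1377/572 ≈ -2.4073)
m = 4131/286 (m = -6*(-1377/572) = 4131/286 ≈ 14.444)
m*(1489 + Y(23, -14)) = 4131*(1489 - 1*(-14))/286 = 4131*(1489 + 14)/286 = (4131/286)*1503 = 6208893/286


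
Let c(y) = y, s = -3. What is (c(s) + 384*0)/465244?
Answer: -3/465244 ≈ -6.4482e-6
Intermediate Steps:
(c(s) + 384*0)/465244 = (-3 + 384*0)/465244 = (-3 + 0)*(1/465244) = -3*1/465244 = -3/465244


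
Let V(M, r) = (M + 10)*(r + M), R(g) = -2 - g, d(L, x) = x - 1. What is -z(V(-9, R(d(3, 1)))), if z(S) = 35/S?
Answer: 35/11 ≈ 3.1818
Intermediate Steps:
d(L, x) = -1 + x
V(M, r) = (10 + M)*(M + r)
-z(V(-9, R(d(3, 1)))) = -35/((-9)² + 10*(-9) + 10*(-2 - (-1 + 1)) - 9*(-2 - (-1 + 1))) = -35/(81 - 90 + 10*(-2 - 1*0) - 9*(-2 - 1*0)) = -35/(81 - 90 + 10*(-2 + 0) - 9*(-2 + 0)) = -35/(81 - 90 + 10*(-2) - 9*(-2)) = -35/(81 - 90 - 20 + 18) = -35/(-11) = -35*(-1)/11 = -1*(-35/11) = 35/11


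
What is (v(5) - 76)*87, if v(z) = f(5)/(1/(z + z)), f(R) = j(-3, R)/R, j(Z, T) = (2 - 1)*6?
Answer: -5568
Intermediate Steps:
j(Z, T) = 6 (j(Z, T) = 1*6 = 6)
f(R) = 6/R
v(z) = 12*z/5 (v(z) = (6/5)/(1/(z + z)) = (6*(⅕))/(1/(2*z)) = 6/(5*((1/(2*z)))) = 6*(2*z)/5 = 12*z/5)
(v(5) - 76)*87 = ((12/5)*5 - 76)*87 = (12 - 76)*87 = -64*87 = -5568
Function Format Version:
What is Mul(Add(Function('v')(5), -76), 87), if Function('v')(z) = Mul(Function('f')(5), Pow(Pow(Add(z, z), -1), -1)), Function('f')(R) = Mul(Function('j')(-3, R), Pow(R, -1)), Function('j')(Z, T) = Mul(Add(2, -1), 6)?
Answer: -5568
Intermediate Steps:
Function('j')(Z, T) = 6 (Function('j')(Z, T) = Mul(1, 6) = 6)
Function('f')(R) = Mul(6, Pow(R, -1))
Function('v')(z) = Mul(Rational(12, 5), z) (Function('v')(z) = Mul(Mul(6, Pow(5, -1)), Pow(Pow(Add(z, z), -1), -1)) = Mul(Mul(6, Rational(1, 5)), Pow(Pow(Mul(2, z), -1), -1)) = Mul(Rational(6, 5), Pow(Mul(Rational(1, 2), Pow(z, -1)), -1)) = Mul(Rational(6, 5), Mul(2, z)) = Mul(Rational(12, 5), z))
Mul(Add(Function('v')(5), -76), 87) = Mul(Add(Mul(Rational(12, 5), 5), -76), 87) = Mul(Add(12, -76), 87) = Mul(-64, 87) = -5568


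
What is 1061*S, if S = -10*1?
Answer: -10610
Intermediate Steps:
S = -10
1061*S = 1061*(-10) = -10610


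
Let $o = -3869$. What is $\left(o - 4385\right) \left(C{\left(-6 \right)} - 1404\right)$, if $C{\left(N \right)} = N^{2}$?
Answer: $11291472$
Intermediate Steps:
$\left(o - 4385\right) \left(C{\left(-6 \right)} - 1404\right) = \left(-3869 - 4385\right) \left(\left(-6\right)^{2} - 1404\right) = - 8254 \left(36 - 1404\right) = \left(-8254\right) \left(-1368\right) = 11291472$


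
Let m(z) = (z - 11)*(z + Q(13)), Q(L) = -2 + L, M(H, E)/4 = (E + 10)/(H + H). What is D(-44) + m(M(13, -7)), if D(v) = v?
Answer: -27849/169 ≈ -164.79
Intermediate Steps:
M(H, E) = 2*(10 + E)/H (M(H, E) = 4*((E + 10)/(H + H)) = 4*((10 + E)/((2*H))) = 4*((10 + E)*(1/(2*H))) = 4*((10 + E)/(2*H)) = 2*(10 + E)/H)
m(z) = (-11 + z)*(11 + z) (m(z) = (z - 11)*(z + (-2 + 13)) = (-11 + z)*(z + 11) = (-11 + z)*(11 + z))
D(-44) + m(M(13, -7)) = -44 + (-121 + (2*(10 - 7)/13)**2) = -44 + (-121 + (2*(1/13)*3)**2) = -44 + (-121 + (6/13)**2) = -44 + (-121 + 36/169) = -44 - 20413/169 = -27849/169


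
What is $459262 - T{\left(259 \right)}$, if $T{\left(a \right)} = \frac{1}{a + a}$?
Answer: $\frac{237897715}{518} \approx 4.5926 \cdot 10^{5}$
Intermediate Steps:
$T{\left(a \right)} = \frac{1}{2 a}$
$459262 - T{\left(259 \right)} = 459262 - \frac{1}{2 \cdot 259} = 459262 - \frac{1}{2} \cdot \frac{1}{259} = 459262 - \frac{1}{518} = \frac{237897715}{518}$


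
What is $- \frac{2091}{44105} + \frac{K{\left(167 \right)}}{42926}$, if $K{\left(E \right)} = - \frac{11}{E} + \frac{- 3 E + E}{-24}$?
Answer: $- \frac{178651342579}{3794075464920} \approx -0.047087$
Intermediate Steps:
$K{\left(E \right)} = - \frac{11}{E} + \frac{E}{12}$ ($K{\left(E \right)} = - \frac{11}{E} + - 2 E \left(- \frac{1}{24}\right) = - \frac{11}{E} + \frac{E}{12}$)
$- \frac{2091}{44105} + \frac{K{\left(167 \right)}}{42926} = - \frac{2091}{44105} + \frac{- \frac{11}{167} + \frac{1}{12} \cdot 167}{42926} = \left(-2091\right) \frac{1}{44105} + \left(\left(-11\right) \frac{1}{167} + \frac{167}{12}\right) \frac{1}{42926} = - \frac{2091}{44105} + \left(- \frac{11}{167} + \frac{167}{12}\right) \frac{1}{42926} = - \frac{2091}{44105} + \frac{27757}{2004} \cdot \frac{1}{42926} = - \frac{2091}{44105} + \frac{27757}{86023704} = - \frac{178651342579}{3794075464920}$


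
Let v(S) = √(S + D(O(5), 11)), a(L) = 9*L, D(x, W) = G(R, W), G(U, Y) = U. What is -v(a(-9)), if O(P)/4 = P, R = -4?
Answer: -I*√85 ≈ -9.2195*I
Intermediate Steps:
O(P) = 4*P
D(x, W) = -4
v(S) = √(-4 + S) (v(S) = √(S - 4) = √(-4 + S))
-v(a(-9)) = -√(-4 + 9*(-9)) = -√(-4 - 81) = -√(-85) = -I*√85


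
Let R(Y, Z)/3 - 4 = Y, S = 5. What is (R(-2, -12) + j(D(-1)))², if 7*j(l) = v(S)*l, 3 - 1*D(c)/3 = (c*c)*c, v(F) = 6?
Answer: 12996/49 ≈ 265.22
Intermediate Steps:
D(c) = 9 - 3*c³ (D(c) = 9 - 3*c*c*c = 9 - 3*c²*c = 9 - 3*c³)
R(Y, Z) = 12 + 3*Y
j(l) = 6*l/7 (j(l) = (6*l)/7 = 6*l/7)
(R(-2, -12) + j(D(-1)))² = ((12 + 3*(-2)) + 6*(9 - 3*(-1)³)/7)² = ((12 - 6) + 6*(9 - 3*(-1))/7)² = (6 + 6*(9 + 3)/7)² = (6 + (6/7)*12)² = (6 + 72/7)² = (114/7)² = 12996/49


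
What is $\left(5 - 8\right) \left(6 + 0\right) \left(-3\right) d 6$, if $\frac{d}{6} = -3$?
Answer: $-5832$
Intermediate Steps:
$d = -18$ ($d = 6 \left(-3\right) = -18$)
$\left(5 - 8\right) \left(6 + 0\right) \left(-3\right) d 6 = \left(5 - 8\right) \left(6 + 0\right) \left(-3\right) \left(-18\right) 6 = - 3 \cdot 6 \left(-3\right) \left(-18\right) 6 = - 3 \left(-18\right) \left(-18\right) 6 = - 3 \cdot 324 \cdot 6 = \left(-3\right) 1944 = -5832$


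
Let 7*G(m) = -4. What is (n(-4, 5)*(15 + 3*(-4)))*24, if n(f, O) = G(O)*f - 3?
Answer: -360/7 ≈ -51.429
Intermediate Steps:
G(m) = -4/7 (G(m) = (⅐)*(-4) = -4/7)
n(f, O) = -3 - 4*f/7 (n(f, O) = -4*f/7 - 3 = -3 - 4*f/7)
(n(-4, 5)*(15 + 3*(-4)))*24 = ((-3 - 4/7*(-4))*(15 + 3*(-4)))*24 = ((-3 + 16/7)*(15 - 12))*24 = -5/7*3*24 = -15/7*24 = -360/7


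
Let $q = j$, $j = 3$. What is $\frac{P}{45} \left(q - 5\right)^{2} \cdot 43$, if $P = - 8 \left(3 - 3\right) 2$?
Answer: $0$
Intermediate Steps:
$q = 3$
$P = 0$ ($P = - 8 \cdot 0 \cdot 2 = \left(-8\right) 0 = 0$)
$\frac{P}{45} \left(q - 5\right)^{2} \cdot 43 = \frac{0}{45} \left(3 - 5\right)^{2} \cdot 43 = 0 \cdot \frac{1}{45} \left(-2\right)^{2} \cdot 43 = 0 \cdot 4 \cdot 43 = 0 \cdot 43 = 0$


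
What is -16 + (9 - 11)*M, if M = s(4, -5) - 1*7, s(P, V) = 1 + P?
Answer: -12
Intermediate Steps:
M = -2 (M = (1 + 4) - 1*7 = 5 - 7 = -2)
-16 + (9 - 11)*M = -16 + (9 - 11)*(-2) = -16 - 2*(-2) = -16 + 4 = -12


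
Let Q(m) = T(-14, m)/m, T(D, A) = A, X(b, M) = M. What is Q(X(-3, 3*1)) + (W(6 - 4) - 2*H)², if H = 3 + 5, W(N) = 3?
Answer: 170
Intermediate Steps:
H = 8
Q(m) = 1 (Q(m) = m/m = 1)
Q(X(-3, 3*1)) + (W(6 - 4) - 2*H)² = 1 + (3 - 2*8)² = 1 + (3 - 16)² = 1 + (-13)² = 1 + 169 = 170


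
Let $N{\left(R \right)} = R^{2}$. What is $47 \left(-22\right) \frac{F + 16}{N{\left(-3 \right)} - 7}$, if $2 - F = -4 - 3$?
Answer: $-12925$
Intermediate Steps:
$F = 9$ ($F = 2 - \left(-4 - 3\right) = 2 - -7 = 2 + 7 = 9$)
$47 \left(-22\right) \frac{F + 16}{N{\left(-3 \right)} - 7} = 47 \left(-22\right) \frac{9 + 16}{\left(-3\right)^{2} - 7} = - 1034 \frac{25}{9 - 7} = - 1034 \cdot \frac{25}{2} = - 1034 \cdot 25 \cdot \frac{1}{2} = \left(-1034\right) \frac{25}{2} = -12925$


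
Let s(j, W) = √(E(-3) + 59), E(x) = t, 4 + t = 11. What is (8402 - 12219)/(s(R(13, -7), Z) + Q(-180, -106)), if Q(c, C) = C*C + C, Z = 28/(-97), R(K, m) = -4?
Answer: -7080535/20646139 + 3817*√66/123876834 ≈ -0.34270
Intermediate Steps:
t = 7 (t = -4 + 11 = 7)
E(x) = 7
Z = -28/97 (Z = 28*(-1/97) = -28/97 ≈ -0.28866)
Q(c, C) = C + C² (Q(c, C) = C² + C = C + C²)
s(j, W) = √66 (s(j, W) = √(7 + 59) = √66)
(8402 - 12219)/(s(R(13, -7), Z) + Q(-180, -106)) = (8402 - 12219)/(√66 - 106*(1 - 106)) = -3817/(√66 - 106*(-105)) = -3817/(√66 + 11130) = -3817/(11130 + √66)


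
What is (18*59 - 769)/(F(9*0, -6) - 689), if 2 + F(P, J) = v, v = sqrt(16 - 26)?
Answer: -202463/477491 - 293*I*sqrt(10)/477491 ≈ -0.42401 - 0.0019404*I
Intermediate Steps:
v = I*sqrt(10) (v = sqrt(-10) = I*sqrt(10) ≈ 3.1623*I)
F(P, J) = -2 + I*sqrt(10)
(18*59 - 769)/(F(9*0, -6) - 689) = (18*59 - 769)/((-2 + I*sqrt(10)) - 689) = (1062 - 769)/(-691 + I*sqrt(10)) = 293/(-691 + I*sqrt(10))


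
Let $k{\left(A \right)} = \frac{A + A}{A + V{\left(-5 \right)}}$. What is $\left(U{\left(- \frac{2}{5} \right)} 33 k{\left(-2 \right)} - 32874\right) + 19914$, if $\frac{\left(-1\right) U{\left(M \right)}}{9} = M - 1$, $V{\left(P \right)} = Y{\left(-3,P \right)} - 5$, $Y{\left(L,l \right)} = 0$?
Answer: $- \frac{63612}{5} \approx -12722.0$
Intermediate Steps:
$V{\left(P \right)} = -5$ ($V{\left(P \right)} = 0 - 5 = -5$)
$k{\left(A \right)} = \frac{2 A}{-5 + A}$ ($k{\left(A \right)} = \frac{A + A}{A - 5} = \frac{2 A}{-5 + A}$)
$U{\left(M \right)} = 9 - 9 M$ ($U{\left(M \right)} = - 9 \left(M - 1\right) = - 9 \left(-1 + M\right) = 9 - 9 M$)
$\left(U{\left(- \frac{2}{5} \right)} 33 k{\left(-2 \right)} - 32874\right) + 19914 = \left(\left(9 - 9 \left(- \frac{2}{5}\right)\right) 33 \cdot 2 \left(-2\right) \frac{1}{-5 - 2} - 32874\right) + 19914 = \left(\left(9 - 9 \left(\left(-2\right) \frac{1}{5}\right)\right) 33 \cdot 2 \left(-2\right) \frac{1}{-7} - 32874\right) + 19914 = \left(\left(9 - - \frac{18}{5}\right) 33 \cdot 2 \left(-2\right) \left(- \frac{1}{7}\right) - 32874\right) + 19914 = \left(\left(9 + \frac{18}{5}\right) 33 \cdot \frac{4}{7} - 32874\right) + 19914 = \left(\frac{63}{5} \cdot 33 \cdot \frac{4}{7} - 32874\right) + 19914 = \left(\frac{2079}{5} \cdot \frac{4}{7} - 32874\right) + 19914 = \left(\frac{1188}{5} - 32874\right) + 19914 = - \frac{163182}{5} + 19914 = - \frac{63612}{5}$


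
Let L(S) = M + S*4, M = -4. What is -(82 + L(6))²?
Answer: -10404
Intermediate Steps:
L(S) = -4 + 4*S (L(S) = -4 + S*4 = -4 + 4*S)
-(82 + L(6))² = -(82 + (-4 + 4*6))² = -(82 + (-4 + 24))² = -(82 + 20)² = -1*102² = -1*10404 = -10404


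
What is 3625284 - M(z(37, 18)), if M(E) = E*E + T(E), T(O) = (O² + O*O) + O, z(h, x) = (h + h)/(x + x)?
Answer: 391529081/108 ≈ 3.6253e+6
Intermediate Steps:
z(h, x) = h/x (z(h, x) = (2*h)/((2*x)) = (2*h)*(1/(2*x)) = h/x)
T(O) = O + 2*O² (T(O) = (O² + O²) + O = 2*O² + O = O + 2*O²)
M(E) = E² + E*(1 + 2*E) (M(E) = E*E + E*(1 + 2*E) = E² + E*(1 + 2*E))
3625284 - M(z(37, 18)) = 3625284 - 37/18*(1 + 3*(37/18)) = 3625284 - 37*(1/18)*(1 + 3*(37*(1/18))) = 3625284 - 37*(1 + 3*(37/18))/18 = 3625284 - 37*(1 + 37/6)/18 = 3625284 - 37*43/(18*6) = 3625284 - 1*1591/108 = 3625284 - 1591/108 = 391529081/108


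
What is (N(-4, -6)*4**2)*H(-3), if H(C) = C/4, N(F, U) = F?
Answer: 48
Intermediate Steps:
H(C) = C/4 (H(C) = C*(1/4) = C/4)
(N(-4, -6)*4**2)*H(-3) = (-4*4**2)*((1/4)*(-3)) = -4*16*(-3/4) = -64*(-3/4) = 48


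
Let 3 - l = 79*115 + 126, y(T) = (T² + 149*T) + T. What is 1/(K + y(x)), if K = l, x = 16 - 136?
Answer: -1/12808 ≈ -7.8076e-5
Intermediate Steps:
x = -120
y(T) = T² + 150*T
l = -9208 (l = 3 - (79*115 + 126) = 3 - (9085 + 126) = 3 - 1*9211 = 3 - 9211 = -9208)
K = -9208
1/(K + y(x)) = 1/(-9208 - 120*(150 - 120)) = 1/(-9208 - 120*30) = 1/(-9208 - 3600) = 1/(-12808) = -1/12808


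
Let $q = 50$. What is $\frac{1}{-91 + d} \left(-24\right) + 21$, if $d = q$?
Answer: $\frac{885}{41} \approx 21.585$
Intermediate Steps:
$d = 50$
$\frac{1}{-91 + d} \left(-24\right) + 21 = \frac{1}{-91 + 50} \left(-24\right) + 21 = \frac{1}{-41} \left(-24\right) + 21 = \left(- \frac{1}{41}\right) \left(-24\right) + 21 = \frac{24}{41} + 21 = \frac{885}{41}$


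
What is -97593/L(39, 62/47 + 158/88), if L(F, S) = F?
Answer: -32531/13 ≈ -2502.4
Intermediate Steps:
-97593/L(39, 62/47 + 158/88) = -97593/39 = -97593*1/39 = -32531/13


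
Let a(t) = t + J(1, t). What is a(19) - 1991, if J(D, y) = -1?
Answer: -1973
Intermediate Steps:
a(t) = -1 + t (a(t) = t - 1 = -1 + t)
a(19) - 1991 = (-1 + 19) - 1991 = 18 - 1991 = -1973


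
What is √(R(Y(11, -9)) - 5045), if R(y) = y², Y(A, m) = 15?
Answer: 2*I*√1205 ≈ 69.426*I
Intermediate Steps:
√(R(Y(11, -9)) - 5045) = √(15² - 5045) = √(225 - 5045) = √(-4820) = 2*I*√1205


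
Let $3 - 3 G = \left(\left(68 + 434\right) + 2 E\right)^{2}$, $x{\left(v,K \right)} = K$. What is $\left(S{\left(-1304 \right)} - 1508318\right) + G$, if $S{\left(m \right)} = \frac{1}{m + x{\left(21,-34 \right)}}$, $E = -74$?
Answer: $- \frac{2074019083}{1338} \approx -1.5501 \cdot 10^{6}$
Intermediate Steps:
$S{\left(m \right)} = \frac{1}{-34 + m}$ ($S{\left(m \right)} = \frac{1}{m - 34} = \frac{1}{-34 + m}$)
$G = -41771$ ($G = 1 - \frac{\left(\left(68 + 434\right) + 2 \left(-74\right)\right)^{2}}{3} = 1 - \frac{\left(502 - 148\right)^{2}}{3} = 1 - \frac{354^{2}}{3} = 1 - 41772 = -41771$)
$\left(S{\left(-1304 \right)} - 1508318\right) + G = \left(\frac{1}{-34 - 1304} - 1508318\right) - 41771 = \left(\frac{1}{-1338} - 1508318\right) - 41771 = \left(- \frac{1}{1338} - 1508318\right) - 41771 = - \frac{2018129485}{1338} - 41771 = - \frac{2074019083}{1338}$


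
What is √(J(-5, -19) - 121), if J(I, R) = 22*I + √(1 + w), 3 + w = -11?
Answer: √(-231 + I*√13) ≈ 0.1186 + 15.199*I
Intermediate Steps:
w = -14 (w = -3 - 11 = -14)
J(I, R) = 22*I + I*√13 (J(I, R) = 22*I + √(1 - 14) = 22*I + √(-13) = 22*I + I*√13)
√(J(-5, -19) - 121) = √((22*(-5) + I*√13) - 121) = √((-110 + I*√13) - 121) = √(-231 + I*√13)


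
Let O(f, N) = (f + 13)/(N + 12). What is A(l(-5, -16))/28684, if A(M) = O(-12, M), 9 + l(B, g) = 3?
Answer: 1/172104 ≈ 5.8104e-6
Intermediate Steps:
l(B, g) = -6 (l(B, g) = -9 + 3 = -6)
O(f, N) = (13 + f)/(12 + N)
A(M) = 1/(12 + M) (A(M) = (13 - 12)/(12 + M) = 1/(12 + M))
A(l(-5, -16))/28684 = 1/((12 - 6)*28684) = (1/28684)/6 = (⅙)*(1/28684) = 1/172104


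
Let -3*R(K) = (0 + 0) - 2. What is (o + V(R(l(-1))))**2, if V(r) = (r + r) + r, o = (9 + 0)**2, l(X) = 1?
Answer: 6889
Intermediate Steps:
R(K) = 2/3 (R(K) = -((0 + 0) - 2)/3 = -(0 - 2)/3 = -1/3*(-2) = 2/3)
o = 81 (o = 9**2 = 81)
V(r) = 3*r (V(r) = 2*r + r = 3*r)
(o + V(R(l(-1))))**2 = (81 + 3*(2/3))**2 = (81 + 2)**2 = 83**2 = 6889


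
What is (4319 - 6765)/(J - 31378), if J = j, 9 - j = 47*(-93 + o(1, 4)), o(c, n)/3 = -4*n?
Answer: 1223/12371 ≈ 0.098860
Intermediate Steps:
o(c, n) = -12*n (o(c, n) = 3*(-4*n) = -12*n)
j = 6636 (j = 9 - 47*(-93 - 12*4) = 9 - 47*(-93 - 48) = 9 - 47*(-141) = 9 - 1*(-6627) = 9 + 6627 = 6636)
J = 6636
(4319 - 6765)/(J - 31378) = (4319 - 6765)/(6636 - 31378) = -2446/(-24742) = -2446*(-1/24742) = 1223/12371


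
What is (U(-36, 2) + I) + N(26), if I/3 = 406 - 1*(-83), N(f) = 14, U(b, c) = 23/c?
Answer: 2985/2 ≈ 1492.5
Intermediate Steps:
I = 1467 (I = 3*(406 - 1*(-83)) = 3*(406 + 83) = 3*489 = 1467)
(U(-36, 2) + I) + N(26) = (23/2 + 1467) + 14 = 2957/2 + 14 = 2985/2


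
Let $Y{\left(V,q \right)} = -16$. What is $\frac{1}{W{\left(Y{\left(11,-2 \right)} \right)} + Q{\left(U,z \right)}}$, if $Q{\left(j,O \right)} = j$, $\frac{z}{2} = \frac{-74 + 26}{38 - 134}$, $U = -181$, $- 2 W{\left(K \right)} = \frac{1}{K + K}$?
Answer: $- \frac{64}{11583} \approx -0.0055253$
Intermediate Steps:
$W{\left(K \right)} = - \frac{1}{4 K}$ ($W{\left(K \right)} = - \frac{1}{2 \left(K + K\right)} = - \frac{1}{2 \cdot 2 K} = - \frac{\frac{1}{2} \frac{1}{K}}{2} = - \frac{1}{4 K}$)
$z = 1$ ($z = 2 \frac{-74 + 26}{38 - 134} = 2 \left(- \frac{48}{-96}\right) = 2 \left(\left(-48\right) \left(- \frac{1}{96}\right)\right) = 2 \cdot \frac{1}{2} = 1$)
$\frac{1}{W{\left(Y{\left(11,-2 \right)} \right)} + Q{\left(U,z \right)}} = \frac{1}{- \frac{1}{4 \left(-16\right)} - 181} = \frac{1}{\left(- \frac{1}{4}\right) \left(- \frac{1}{16}\right) - 181} = \frac{1}{\frac{1}{64} - 181} = \frac{1}{- \frac{11583}{64}} = - \frac{64}{11583}$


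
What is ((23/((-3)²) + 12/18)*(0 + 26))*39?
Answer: 9802/3 ≈ 3267.3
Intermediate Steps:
((23/((-3)²) + 12/18)*(0 + 26))*39 = ((23/9 + 12*(1/18))*26)*39 = ((23*(⅑) + ⅔)*26)*39 = ((23/9 + ⅔)*26)*39 = ((29/9)*26)*39 = (754/9)*39 = 9802/3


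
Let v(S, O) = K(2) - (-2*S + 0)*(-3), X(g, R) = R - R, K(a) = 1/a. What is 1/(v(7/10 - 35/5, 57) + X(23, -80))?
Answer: 10/383 ≈ 0.026110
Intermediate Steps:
X(g, R) = 0
v(S, O) = ½ - 6*S (v(S, O) = 1/2 - (-2*S + 0)*(-3) = ½ - (-2*S)*(-3) = ½ - 6*S)
1/(v(7/10 - 35/5, 57) + X(23, -80)) = 1/((½ - 6*(7/10 - 35/5)) + 0) = 1/((½ - 6*(7*(⅒) - 35*⅕)) + 0) = 1/((½ - 6*(7/10 - 7)) + 0) = 1/((½ - 6*(-63/10)) + 0) = 1/((½ + 189/5) + 0) = 1/(383/10 + 0) = 1/(383/10) = 10/383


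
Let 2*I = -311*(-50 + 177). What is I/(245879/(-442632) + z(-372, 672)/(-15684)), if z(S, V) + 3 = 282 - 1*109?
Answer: 29986621244/859933 ≈ 34871.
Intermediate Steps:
I = -39497/2 (I = (-311*(-50 + 177))/2 = (-311*127)/2 = (1/2)*(-39497) = -39497/2 ≈ -19749.)
z(S, V) = 170 (z(S, V) = -3 + (282 - 1*109) = -3 + (282 - 109) = -3 + 173 = 170)
I/(245879/(-442632) + z(-372, 672)/(-15684)) = -39497/(2*(245879/(-442632) + 170/(-15684))) = -39497/(2*(245879*(-1/442632) + 170*(-1/15684))) = -39497/(2*(-245879/442632 - 85/7842)) = -39497/(2*(-109211491/192840008)) = -39497/2*(-192840008/109211491) = 29986621244/859933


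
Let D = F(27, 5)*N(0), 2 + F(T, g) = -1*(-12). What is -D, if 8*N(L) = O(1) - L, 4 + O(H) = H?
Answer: 15/4 ≈ 3.7500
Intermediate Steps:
O(H) = -4 + H
F(T, g) = 10 (F(T, g) = -2 - 1*(-12) = -2 + 12 = 10)
N(L) = -3/8 - L/8 (N(L) = ((-4 + 1) - L)/8 = (-3 - L)/8 = -3/8 - L/8)
D = -15/4 (D = 10*(-3/8 - 1/8*0) = 10*(-3/8 + 0) = 10*(-3/8) = -15/4 ≈ -3.7500)
-D = -1*(-15/4) = 15/4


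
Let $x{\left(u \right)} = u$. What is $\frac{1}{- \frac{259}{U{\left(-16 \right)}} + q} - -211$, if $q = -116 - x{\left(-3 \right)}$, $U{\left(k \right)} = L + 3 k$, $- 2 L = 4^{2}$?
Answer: $\frac{182929}{867} \approx 210.99$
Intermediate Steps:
$L = -8$ ($L = - \frac{4^{2}}{2} = \left(- \frac{1}{2}\right) 16 = -8$)
$U{\left(k \right)} = -8 + 3 k$
$q = -113$ ($q = -116 - -3 = -116 + 3 = -113$)
$\frac{1}{- \frac{259}{U{\left(-16 \right)}} + q} - -211 = \frac{1}{- \frac{259}{-8 + 3 \left(-16\right)} - 113} - -211 = \frac{1}{- \frac{259}{-8 - 48} - 113} + 211 = \frac{1}{- \frac{259}{-56} - 113} + 211 = \frac{1}{\left(-259\right) \left(- \frac{1}{56}\right) - 113} + 211 = \frac{1}{\frac{37}{8} - 113} + 211 = \frac{1}{- \frac{867}{8}} + 211 = - \frac{8}{867} + 211 = \frac{182929}{867}$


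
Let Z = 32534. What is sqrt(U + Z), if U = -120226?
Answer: 2*I*sqrt(21923) ≈ 296.13*I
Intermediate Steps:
sqrt(U + Z) = sqrt(-120226 + 32534) = sqrt(-87692) = 2*I*sqrt(21923)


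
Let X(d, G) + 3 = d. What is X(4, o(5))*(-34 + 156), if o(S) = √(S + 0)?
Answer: 122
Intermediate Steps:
o(S) = √S
X(d, G) = -3 + d
X(4, o(5))*(-34 + 156) = (-3 + 4)*(-34 + 156) = 1*122 = 122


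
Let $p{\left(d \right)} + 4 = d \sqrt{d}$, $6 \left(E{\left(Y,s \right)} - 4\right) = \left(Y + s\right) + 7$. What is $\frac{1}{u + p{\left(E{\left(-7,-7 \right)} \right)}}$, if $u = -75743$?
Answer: $- \frac{16361352}{1239323325031} - \frac{102 \sqrt{102}}{1239323325031} \approx -1.3203 \cdot 10^{-5}$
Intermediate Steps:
$E{\left(Y,s \right)} = \frac{31}{6} + \frac{Y}{6} + \frac{s}{6}$ ($E{\left(Y,s \right)} = 4 + \frac{\left(Y + s\right) + 7}{6} = 4 + \frac{7 + Y + s}{6} = 4 + \left(\frac{7}{6} + \frac{Y}{6} + \frac{s}{6}\right) = \frac{31}{6} + \frac{Y}{6} + \frac{s}{6}$)
$p{\left(d \right)} = -4 + d^{\frac{3}{2}}$ ($p{\left(d \right)} = -4 + d \sqrt{d} = -4 + d^{\frac{3}{2}}$)
$\frac{1}{u + p{\left(E{\left(-7,-7 \right)} \right)}} = \frac{1}{-75743 - \left(4 - \left(\frac{31}{6} + \frac{1}{6} \left(-7\right) + \frac{1}{6} \left(-7\right)\right)^{\frac{3}{2}}\right)} = \frac{1}{-75743 - \left(4 - \left(\frac{31}{6} - \frac{7}{6} - \frac{7}{6}\right)^{\frac{3}{2}}\right)} = \frac{1}{-75743 - \left(4 - \left(\frac{17}{6}\right)^{\frac{3}{2}}\right)} = \frac{1}{-75743 - \left(4 - \frac{17 \sqrt{102}}{36}\right)} = \frac{1}{-75747 + \frac{17 \sqrt{102}}{36}}$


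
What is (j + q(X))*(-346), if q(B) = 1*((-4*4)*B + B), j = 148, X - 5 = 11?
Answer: 31832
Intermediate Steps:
X = 16 (X = 5 + 11 = 16)
q(B) = -15*B (q(B) = 1*(-16*B + B) = 1*(-15*B) = -15*B)
(j + q(X))*(-346) = (148 - 15*16)*(-346) = (148 - 240)*(-346) = -92*(-346) = 31832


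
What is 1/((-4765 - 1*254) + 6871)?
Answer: 1/1852 ≈ 0.00053996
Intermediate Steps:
1/((-4765 - 1*254) + 6871) = 1/((-4765 - 254) + 6871) = 1/(-5019 + 6871) = 1/1852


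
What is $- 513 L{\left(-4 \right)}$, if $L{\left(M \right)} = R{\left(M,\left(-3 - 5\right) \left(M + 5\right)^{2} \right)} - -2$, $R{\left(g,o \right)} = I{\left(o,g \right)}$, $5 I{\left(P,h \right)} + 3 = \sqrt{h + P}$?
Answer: $- \frac{3591}{5} - \frac{1026 i \sqrt{3}}{5} \approx -718.2 - 355.42 i$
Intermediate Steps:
$I{\left(P,h \right)} = - \frac{3}{5} + \frac{\sqrt{P + h}}{5}$ ($I{\left(P,h \right)} = - \frac{3}{5} + \frac{\sqrt{h + P}}{5} = - \frac{3}{5} + \frac{\sqrt{P + h}}{5}$)
$R{\left(g,o \right)} = - \frac{3}{5} + \frac{\sqrt{g + o}}{5}$ ($R{\left(g,o \right)} = - \frac{3}{5} + \frac{\sqrt{o + g}}{5} = - \frac{3}{5} + \frac{\sqrt{g + o}}{5}$)
$L{\left(M \right)} = \frac{7}{5} + \frac{\sqrt{M - 8 \left(5 + M\right)^{2}}}{5}$ ($L{\left(M \right)} = \left(- \frac{3}{5} + \frac{\sqrt{M + \left(-3 - 5\right) \left(M + 5\right)^{2}}}{5}\right) - -2 = \left(- \frac{3}{5} + \frac{\sqrt{M - 8 \left(5 + M\right)^{2}}}{5}\right) + 2 = \frac{7}{5} + \frac{\sqrt{M - 8 \left(5 + M\right)^{2}}}{5}$)
$- 513 L{\left(-4 \right)} = - 513 \left(\frac{7}{5} + \frac{\sqrt{-4 - 8 \left(5 - 4\right)^{2}}}{5}\right) = - 513 \left(\frac{7}{5} + \frac{\sqrt{-4 - 8 \cdot 1^{2}}}{5}\right) = - 513 \left(\frac{7}{5} + \frac{\sqrt{-4 - 8}}{5}\right) = - 513 \left(\frac{7}{5} + \frac{\sqrt{-12}}{5}\right) = - 513 \left(\frac{7}{5} + \frac{2 i \sqrt{3}}{5}\right) = - \frac{3591}{5} - \frac{1026 i \sqrt{3}}{5}$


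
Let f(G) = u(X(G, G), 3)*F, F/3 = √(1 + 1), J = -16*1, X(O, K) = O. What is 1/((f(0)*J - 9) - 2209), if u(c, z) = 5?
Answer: -1109/2402162 + 60*√2/1201081 ≈ -0.00039102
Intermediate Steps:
J = -16
F = 3*√2 (F = 3*√(1 + 1) = 3*√2 ≈ 4.2426)
f(G) = 15*√2 (f(G) = 5*(3*√2) = 15*√2)
1/((f(0)*J - 9) - 2209) = 1/(((15*√2)*(-16) - 9) - 2209) = 1/((-240*√2 - 9) - 2209) = 1/((-9 - 240*√2) - 2209) = 1/(-2218 - 240*√2)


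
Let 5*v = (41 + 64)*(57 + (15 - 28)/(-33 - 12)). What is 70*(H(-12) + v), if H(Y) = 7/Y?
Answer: 505043/6 ≈ 84174.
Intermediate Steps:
v = 18046/15 (v = ((41 + 64)*(57 + (15 - 28)/(-33 - 12)))/5 = (105*(57 - 13/(-45)))/5 = (105*(57 - 13*(-1/45)))/5 = (105*(57 + 13/45))/5 = (105*(2578/45))/5 = (⅕)*(18046/3) = 18046/15 ≈ 1203.1)
70*(H(-12) + v) = 70*(7/(-12) + 18046/15) = 70*(7*(-1/12) + 18046/15) = 70*(-7/12 + 18046/15) = 70*(72149/60) = 505043/6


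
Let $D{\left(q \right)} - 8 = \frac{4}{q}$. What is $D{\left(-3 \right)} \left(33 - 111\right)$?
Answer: $-520$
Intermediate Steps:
$D{\left(q \right)} = 8 + \frac{4}{q}$
$D{\left(-3 \right)} \left(33 - 111\right) = \left(8 + \frac{4}{-3}\right) \left(33 - 111\right) = \left(8 + 4 \left(- \frac{1}{3}\right)\right) \left(-78\right) = \left(8 - \frac{4}{3}\right) \left(-78\right) = \frac{20}{3} \left(-78\right) = -520$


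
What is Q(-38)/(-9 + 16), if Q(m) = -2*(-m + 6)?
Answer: -88/7 ≈ -12.571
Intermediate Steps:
Q(m) = -12 + 2*m (Q(m) = -2*(6 - m) = -12 + 2*m)
Q(-38)/(-9 + 16) = (-12 + 2*(-38))/(-9 + 16) = (-12 - 76)/7 = (⅐)*(-88) = -88/7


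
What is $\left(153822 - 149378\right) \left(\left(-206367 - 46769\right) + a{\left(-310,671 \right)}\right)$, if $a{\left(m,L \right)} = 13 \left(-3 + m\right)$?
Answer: $-1143019020$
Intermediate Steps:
$a{\left(m,L \right)} = -39 + 13 m$
$\left(153822 - 149378\right) \left(\left(-206367 - 46769\right) + a{\left(-310,671 \right)}\right) = \left(153822 - 149378\right) \left(\left(-206367 - 46769\right) + \left(-39 + 13 \left(-310\right)\right)\right) = 4444 \left(-253136 - 4069\right) = 4444 \left(-257205\right) = -1143019020$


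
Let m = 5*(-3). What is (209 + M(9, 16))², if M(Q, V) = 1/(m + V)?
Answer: 44100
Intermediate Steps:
m = -15
M(Q, V) = 1/(-15 + V)
(209 + M(9, 16))² = (209 + 1/(-15 + 16))² = (209 + 1/1)² = (209 + 1)² = 210² = 44100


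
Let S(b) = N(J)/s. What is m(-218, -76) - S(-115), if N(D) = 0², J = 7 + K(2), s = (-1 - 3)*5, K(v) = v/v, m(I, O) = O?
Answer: -76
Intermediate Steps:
K(v) = 1
s = -20 (s = -4*5 = -20)
J = 8 (J = 7 + 1 = 8)
N(D) = 0
S(b) = 0 (S(b) = 0/(-20) = 0*(-1/20) = 0)
m(-218, -76) - S(-115) = -76 - 1*0 = -76 + 0 = -76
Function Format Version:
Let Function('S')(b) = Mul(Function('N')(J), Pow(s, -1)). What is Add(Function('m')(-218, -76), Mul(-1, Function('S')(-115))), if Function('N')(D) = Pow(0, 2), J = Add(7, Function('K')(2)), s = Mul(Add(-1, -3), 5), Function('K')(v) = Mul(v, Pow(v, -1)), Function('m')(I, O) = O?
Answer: -76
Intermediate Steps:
Function('K')(v) = 1
s = -20 (s = Mul(-4, 5) = -20)
J = 8 (J = Add(7, 1) = 8)
Function('N')(D) = 0
Function('S')(b) = 0 (Function('S')(b) = Mul(0, Pow(-20, -1)) = Mul(0, Rational(-1, 20)) = 0)
Add(Function('m')(-218, -76), Mul(-1, Function('S')(-115))) = Add(-76, Mul(-1, 0)) = Add(-76, 0) = -76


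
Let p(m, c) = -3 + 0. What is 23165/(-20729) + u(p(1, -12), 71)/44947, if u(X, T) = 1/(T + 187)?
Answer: -268628871061/240380241654 ≈ -1.1175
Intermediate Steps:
p(m, c) = -3
u(X, T) = 1/(187 + T)
23165/(-20729) + u(p(1, -12), 71)/44947 = 23165/(-20729) + 1/((187 + 71)*44947) = 23165*(-1/20729) + (1/44947)/258 = -23165/20729 + (1/258)*(1/44947) = -23165/20729 + 1/11596326 = -268628871061/240380241654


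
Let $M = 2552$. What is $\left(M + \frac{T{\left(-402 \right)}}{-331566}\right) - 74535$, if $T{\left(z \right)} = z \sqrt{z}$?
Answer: $-71983 + \frac{67 i \sqrt{402}}{55261} \approx -71983.0 + 0.024309 i$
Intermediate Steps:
$T{\left(z \right)} = z^{\frac{3}{2}}$
$\left(M + \frac{T{\left(-402 \right)}}{-331566}\right) - 74535 = \left(2552 + \frac{\left(-402\right)^{\frac{3}{2}}}{-331566}\right) - 74535 = \left(2552 + - 402 i \sqrt{402} \left(- \frac{1}{331566}\right)\right) - 74535 = \left(2552 + \frac{67 i \sqrt{402}}{55261}\right) - 74535 = -71983 + \frac{67 i \sqrt{402}}{55261}$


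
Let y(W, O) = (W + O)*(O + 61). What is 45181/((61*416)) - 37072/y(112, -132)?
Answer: -219145513/9008480 ≈ -24.327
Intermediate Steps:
y(W, O) = (61 + O)*(O + W) (y(W, O) = (O + W)*(61 + O) = (61 + O)*(O + W))
45181/((61*416)) - 37072/y(112, -132) = 45181/((61*416)) - 37072/((-132)**2 + 61*(-132) + 61*112 - 132*112) = 45181/25376 - 37072/(17424 - 8052 + 6832 - 14784) = 45181*(1/25376) - 37072/1420 = 45181/25376 - 37072*1/1420 = 45181/25376 - 9268/355 = -219145513/9008480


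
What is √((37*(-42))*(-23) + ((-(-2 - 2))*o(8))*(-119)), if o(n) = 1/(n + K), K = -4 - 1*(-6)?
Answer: 2*√223090/5 ≈ 188.93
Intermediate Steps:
K = 2 (K = -4 + 6 = 2)
o(n) = 1/(2 + n) (o(n) = 1/(n + 2) = 1/(2 + n))
√((37*(-42))*(-23) + ((-(-2 - 2))*o(8))*(-119)) = √((37*(-42))*(-23) + ((-(-2 - 2))/(2 + 8))*(-119)) = √(-1554*(-23) + (-(-4)/10)*(-119)) = √(35742 + (-1*(-4)*(⅒))*(-119)) = √(35742 + (4*(⅒))*(-119)) = √(35742 + (⅖)*(-119)) = √(35742 - 238/5) = √(178472/5) = 2*√223090/5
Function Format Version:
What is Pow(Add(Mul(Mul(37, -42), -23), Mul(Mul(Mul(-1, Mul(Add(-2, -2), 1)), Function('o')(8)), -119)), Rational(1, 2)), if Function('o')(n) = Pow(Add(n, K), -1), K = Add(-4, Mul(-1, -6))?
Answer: Mul(Rational(2, 5), Pow(223090, Rational(1, 2))) ≈ 188.93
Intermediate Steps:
K = 2 (K = Add(-4, 6) = 2)
Function('o')(n) = Pow(Add(2, n), -1) (Function('o')(n) = Pow(Add(n, 2), -1) = Pow(Add(2, n), -1))
Pow(Add(Mul(Mul(37, -42), -23), Mul(Mul(Mul(-1, Mul(Add(-2, -2), 1)), Function('o')(8)), -119)), Rational(1, 2)) = Pow(Add(Mul(Mul(37, -42), -23), Mul(Mul(Mul(-1, Mul(Add(-2, -2), 1)), Pow(Add(2, 8), -1)), -119)), Rational(1, 2)) = Pow(Add(Mul(-1554, -23), Mul(Mul(Mul(-1, Mul(-4, 1)), Pow(10, -1)), -119)), Rational(1, 2)) = Pow(Add(35742, Mul(Mul(Mul(-1, -4), Rational(1, 10)), -119)), Rational(1, 2)) = Pow(Add(35742, Mul(Mul(4, Rational(1, 10)), -119)), Rational(1, 2)) = Pow(Add(35742, Mul(Rational(2, 5), -119)), Rational(1, 2)) = Pow(Add(35742, Rational(-238, 5)), Rational(1, 2)) = Pow(Rational(178472, 5), Rational(1, 2)) = Mul(Rational(2, 5), Pow(223090, Rational(1, 2)))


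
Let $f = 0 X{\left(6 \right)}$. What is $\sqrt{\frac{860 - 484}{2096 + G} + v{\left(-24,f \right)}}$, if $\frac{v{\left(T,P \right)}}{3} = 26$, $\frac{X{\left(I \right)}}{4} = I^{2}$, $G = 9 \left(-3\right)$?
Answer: $\frac{\sqrt{334677302}}{2069} \approx 8.842$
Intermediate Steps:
$G = -27$
$X{\left(I \right)} = 4 I^{2}$
$f = 0$ ($f = 0 \cdot 4 \cdot 6^{2} = 0 \cdot 4 \cdot 36 = 0 \cdot 144 = 0$)
$v{\left(T,P \right)} = 78$ ($v{\left(T,P \right)} = 3 \cdot 26 = 78$)
$\sqrt{\frac{860 - 484}{2096 + G} + v{\left(-24,f \right)}} = \sqrt{\frac{860 - 484}{2096 - 27} + 78} = \sqrt{\frac{376}{2069} + 78} = \sqrt{\frac{161758}{2069}} = \frac{\sqrt{334677302}}{2069}$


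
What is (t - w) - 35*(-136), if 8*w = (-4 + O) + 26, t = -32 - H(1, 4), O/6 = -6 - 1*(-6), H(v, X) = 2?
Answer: 18893/4 ≈ 4723.3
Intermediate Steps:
O = 0 (O = 6*(-6 - 1*(-6)) = 6*(-6 + 6) = 6*0 = 0)
t = -34 (t = -32 - 1*2 = -32 - 2 = -34)
w = 11/4 (w = ((-4 + 0) + 26)/8 = (-4 + 26)/8 = (⅛)*22 = 11/4 ≈ 2.7500)
(t - w) - 35*(-136) = (-34 - 1*11/4) - 35*(-136) = (-34 - 11/4) + 4760 = -147/4 + 4760 = 18893/4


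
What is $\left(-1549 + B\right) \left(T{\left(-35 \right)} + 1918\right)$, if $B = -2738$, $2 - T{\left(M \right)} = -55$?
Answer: $-8466825$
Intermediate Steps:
$T{\left(M \right)} = 57$ ($T{\left(M \right)} = 2 - -55 = 2 + 55 = 57$)
$\left(-1549 + B\right) \left(T{\left(-35 \right)} + 1918\right) = \left(-1549 - 2738\right) \left(57 + 1918\right) = \left(-4287\right) 1975 = -8466825$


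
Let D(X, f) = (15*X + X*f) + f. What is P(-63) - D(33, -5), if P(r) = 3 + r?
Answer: -385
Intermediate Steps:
D(X, f) = f + 15*X + X*f
P(-63) - D(33, -5) = (3 - 63) - (-5 + 15*33 + 33*(-5)) = -60 - (-5 + 495 - 165) = -60 - 1*325 = -60 - 325 = -385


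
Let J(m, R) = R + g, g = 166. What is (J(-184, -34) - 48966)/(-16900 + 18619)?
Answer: -5426/191 ≈ -28.408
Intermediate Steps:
J(m, R) = 166 + R (J(m, R) = R + 166 = 166 + R)
(J(-184, -34) - 48966)/(-16900 + 18619) = ((166 - 34) - 48966)/(-16900 + 18619) = (132 - 48966)/1719 = -48834*1/1719 = -5426/191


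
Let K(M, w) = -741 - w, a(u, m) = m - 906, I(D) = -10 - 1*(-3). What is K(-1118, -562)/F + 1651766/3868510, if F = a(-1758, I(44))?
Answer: 1100262824/1765974815 ≈ 0.62303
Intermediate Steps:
I(D) = -7 (I(D) = -10 + 3 = -7)
a(u, m) = -906 + m
F = -913 (F = -906 - 7 = -913)
K(-1118, -562)/F + 1651766/3868510 = (-741 - 1*(-562))/(-913) + 1651766/3868510 = (-741 + 562)*(-1/913) + 1651766*(1/3868510) = -179*(-1/913) + 825883/1934255 = 179/913 + 825883/1934255 = 1100262824/1765974815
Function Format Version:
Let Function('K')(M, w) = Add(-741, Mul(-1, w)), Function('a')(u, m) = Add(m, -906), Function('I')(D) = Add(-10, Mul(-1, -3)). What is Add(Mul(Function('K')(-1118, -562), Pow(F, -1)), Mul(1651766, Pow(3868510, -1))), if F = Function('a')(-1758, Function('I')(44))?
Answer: Rational(1100262824, 1765974815) ≈ 0.62303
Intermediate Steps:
Function('I')(D) = -7 (Function('I')(D) = Add(-10, 3) = -7)
Function('a')(u, m) = Add(-906, m)
F = -913 (F = Add(-906, -7) = -913)
Add(Mul(Function('K')(-1118, -562), Pow(F, -1)), Mul(1651766, Pow(3868510, -1))) = Add(Mul(Add(-741, Mul(-1, -562)), Pow(-913, -1)), Mul(1651766, Pow(3868510, -1))) = Add(Mul(Add(-741, 562), Rational(-1, 913)), Mul(1651766, Rational(1, 3868510))) = Add(Mul(-179, Rational(-1, 913)), Rational(825883, 1934255)) = Add(Rational(179, 913), Rational(825883, 1934255)) = Rational(1100262824, 1765974815)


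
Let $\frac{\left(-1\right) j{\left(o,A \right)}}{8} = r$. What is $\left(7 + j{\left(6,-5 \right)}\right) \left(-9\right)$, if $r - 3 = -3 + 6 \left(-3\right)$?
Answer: $-1359$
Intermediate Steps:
$r = -18$ ($r = 3 + \left(-3 + 6 \left(-3\right)\right) = 3 - 21 = -18$)
$j{\left(o,A \right)} = 144$ ($j{\left(o,A \right)} = \left(-8\right) \left(-18\right) = 144$)
$\left(7 + j{\left(6,-5 \right)}\right) \left(-9\right) = \left(7 + 144\right) \left(-9\right) = 151 \left(-9\right) = -1359$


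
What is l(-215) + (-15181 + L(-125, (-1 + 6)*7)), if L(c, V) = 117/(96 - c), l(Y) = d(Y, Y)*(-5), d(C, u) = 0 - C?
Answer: -276343/17 ≈ -16255.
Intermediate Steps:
d(C, u) = -C
l(Y) = 5*Y (l(Y) = -Y*(-5) = 5*Y)
l(-215) + (-15181 + L(-125, (-1 + 6)*7)) = 5*(-215) + (-15181 - 117/(-96 - 125)) = -1075 + (-15181 - 117/(-221)) = -1075 + (-15181 - 117*(-1/221)) = -1075 + (-15181 + 9/17) = -1075 - 258068/17 = -276343/17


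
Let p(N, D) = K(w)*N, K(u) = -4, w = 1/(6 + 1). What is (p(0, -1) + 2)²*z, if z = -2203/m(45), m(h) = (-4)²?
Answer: -2203/4 ≈ -550.75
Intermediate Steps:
m(h) = 16
w = ⅐ (w = 1/7 = ⅐ ≈ 0.14286)
p(N, D) = -4*N
z = -2203/16 ≈ -137.69
(p(0, -1) + 2)²*z = (-4*0 + 2)²*(-2203/16) = (0 + 2)²*(-2203/16) = 2²*(-2203/16) = 4*(-2203/16) = -2203/4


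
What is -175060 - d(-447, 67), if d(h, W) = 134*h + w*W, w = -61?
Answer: -111075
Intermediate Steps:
d(h, W) = -61*W + 134*h (d(h, W) = 134*h - 61*W = -61*W + 134*h)
-175060 - d(-447, 67) = -175060 - (-61*67 + 134*(-447)) = -175060 - (-4087 - 59898) = -175060 - 1*(-63985) = -175060 + 63985 = -111075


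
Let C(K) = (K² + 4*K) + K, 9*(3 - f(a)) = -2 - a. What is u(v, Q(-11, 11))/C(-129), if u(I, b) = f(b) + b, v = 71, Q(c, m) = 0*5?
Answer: 29/143964 ≈ 0.00020144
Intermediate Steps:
f(a) = 29/9 + a/9 (f(a) = 3 - (-2 - a)/9 = 3 + (2/9 + a/9) = 29/9 + a/9)
Q(c, m) = 0
u(I, b) = 29/9 + 10*b/9 (u(I, b) = (29/9 + b/9) + b = 29/9 + 10*b/9)
C(K) = K² + 5*K
u(v, Q(-11, 11))/C(-129) = (29/9 + (10/9)*0)/((-129*(5 - 129))) = (29/9 + 0)/((-129*(-124))) = (29/9)/15996 = (29/9)*(1/15996) = 29/143964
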